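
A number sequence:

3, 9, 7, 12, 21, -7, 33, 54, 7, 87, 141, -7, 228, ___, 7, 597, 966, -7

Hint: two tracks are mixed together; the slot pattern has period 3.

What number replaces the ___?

369

The slot pattern repeats as AAB (period 3), so there are 2 interleaved tracks.
Stream A: 3, 9, 12, 21, 33, 54, 87, 141, 228, ?, 597, 966 (each term equals the sum of the previous two).
Stream B: 7, -7, 7, -7, 7, -7 (oscillating between 7 and -7).
So the missing entry in stream A is 369.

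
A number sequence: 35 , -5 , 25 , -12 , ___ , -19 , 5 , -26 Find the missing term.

The terms cycle through 2 interleaved subsequences.
Track A: 35, 25, ?, 5. Arithmetic with common difference −10.
Track B: -5, -12, -19, -26. Arithmetic with common difference −7.
So the missing entry in track A is 15.

15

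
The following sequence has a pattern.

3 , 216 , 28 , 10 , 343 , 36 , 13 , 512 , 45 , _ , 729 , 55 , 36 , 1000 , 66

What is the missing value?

Taking every 3rd term gives 3 separate tracks.
Subsequence A: 3, 10, 13, ?, 36 (a Fibonacci-like recurrence a_n = a_{n-1} + a_{n-2}).
Subsequence B: 216, 343, 512, 729, 1000 (perfect cubes starting at 6³).
Subsequence C: 28, 36, 45, 55, 66 (triangular numbers n(n+1)/2 for n = 7, 8, …).
So the missing entry in subsequence A is 23.

23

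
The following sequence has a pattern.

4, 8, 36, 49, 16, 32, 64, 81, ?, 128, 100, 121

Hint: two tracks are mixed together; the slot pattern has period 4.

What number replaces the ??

Reading positions in blocks of 4 reveals the pattern AABB — 2 tracks woven together.
Track A: 4, 8, 16, 32, ?, 128. Geometric with ratio 2.
Track B: 36, 49, 64, 81, 100, 121. Consecutive squares n² from n = 6.
The gap is track A's term 5; the rule gives 64.

64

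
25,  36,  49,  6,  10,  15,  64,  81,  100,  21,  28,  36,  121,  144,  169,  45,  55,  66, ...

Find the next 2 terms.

Reading positions in blocks of 6 reveals the pattern AAABBB — 2 tracks woven together.
Stream A is 25, 36, 49, 64, 81, 100, 121, 144, 169, which is consecutive squares n² from n = 5.
Stream B is 6, 10, 15, 21, 28, 36, 45, 55, 66, which is triangular numbers starting at T_3.
Position 19 falls in stream A as its term 10, giving 196.
Term 20 comes from stream A (its 11th entry): 225.

196, 225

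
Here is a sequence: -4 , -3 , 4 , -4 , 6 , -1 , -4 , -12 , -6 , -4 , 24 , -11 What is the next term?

-4

The terms cycle through 3 interleaved subsequences.
Subsequence A: -4, -4, -4, -4 (the constant sequence -4).
Subsequence B: -3, 6, -12, 24 (geometric, ×-2 each step).
Subsequence C: 4, -1, -6, -11 (arithmetic with common difference −5).
Position 13 falls in subsequence A as its term 5, giving -4.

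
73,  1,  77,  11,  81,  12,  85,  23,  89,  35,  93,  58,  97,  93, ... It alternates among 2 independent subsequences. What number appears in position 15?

Split by position mod 2 into 2 tracks.
Track A: 73, 77, 81, 85, 89, 93, 97 (adding 4 each time).
Track B: 1, 11, 12, 23, 35, 58, 93 (a Fibonacci-like recurrence a_n = a_{n-1} + a_{n-2}).
The 15th slot belongs to track A; its 8th term is 101.

101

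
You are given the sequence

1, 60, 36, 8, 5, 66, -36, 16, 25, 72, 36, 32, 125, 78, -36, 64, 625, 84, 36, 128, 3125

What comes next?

Split by position mod 4 into 4 tracks.
Stream A: 1, 5, 25, 125, 625, 3125 — powers 5^0, 5^1, 5^2, ….
Stream B: 60, 66, 72, 78, 84 — adding 6 each time.
Stream C: 36, -36, 36, -36, 36 — alternating ±36.
Stream D: 8, 16, 32, 64, 128 — a geometric progression (common ratio 2).
The 22nd slot belongs to stream B; its 6th term is 90.

90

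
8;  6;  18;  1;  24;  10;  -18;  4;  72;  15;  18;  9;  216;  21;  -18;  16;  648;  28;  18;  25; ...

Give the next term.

Split by position mod 4: positions 1, 5, 9, … form one track, and each other residue class forms its own.
Track A: 8, 24, 72, 216, 648 — a geometric progression (common ratio 3).
Track B: 6, 10, 15, 21, 28 — triangular numbers n(n+1)/2 for n = 3, 4, ….
Track C: 18, -18, 18, -18, 18 — the oscillation 18·(−1)^(n+1).
Track D: 1, 4, 9, 16, 25 — perfect squares starting at 1².
Term 21 comes from track A (its 6th entry): 1944.

1944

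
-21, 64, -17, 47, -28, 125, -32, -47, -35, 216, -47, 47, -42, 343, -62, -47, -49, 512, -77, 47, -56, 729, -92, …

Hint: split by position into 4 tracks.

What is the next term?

-47

Read the sequence 4 terms at a time; column i is its own pattern.
Subsequence A: -21, -28, -35, -42, -49, -56 — subtracting 7 each time.
Subsequence B: 64, 125, 216, 343, 512, 729 — perfect cubes starting at 4³.
Subsequence C: -17, -32, -47, -62, -77, -92 — arithmetic, step −15.
Subsequence D: 47, -47, 47, -47, 47 — the oscillation 47·(−1)^(n+1).
Term 24 comes from subsequence D (its 6th entry): -47.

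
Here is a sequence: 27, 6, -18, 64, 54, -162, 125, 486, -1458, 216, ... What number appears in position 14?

39366

Reading positions in blocks of 3 reveals the pattern ABB — 2 tracks woven together.
Track A is 27, 64, 125, 216, which is the cubes 3³, 4³, 5³, ….
Track B is 6, -18, 54, -162, 486, -1458, which is a geometric progression (common ratio -3).
Position 14 → track B, term 9 = 39366.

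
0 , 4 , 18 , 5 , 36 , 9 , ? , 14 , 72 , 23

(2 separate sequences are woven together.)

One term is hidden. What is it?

54

Odd-indexed and even-indexed terms follow separate rules.
Track A: 0, 18, 36, ?, 72. Arithmetic with common difference +18.
Track B: 4, 5, 9, 14, 23. Fibonacci-style (each term is the sum of the two before it).
So the missing entry in track A is 54.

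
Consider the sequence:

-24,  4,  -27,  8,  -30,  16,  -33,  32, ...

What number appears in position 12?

Split by position mod 2 into 2 tracks.
Track A is -24, -27, -30, -33, which is subtracting 3 each time.
Track B is 4, 8, 16, 32, which is powers of 2.
Position 12 falls in track B as its term 6, giving 128.

128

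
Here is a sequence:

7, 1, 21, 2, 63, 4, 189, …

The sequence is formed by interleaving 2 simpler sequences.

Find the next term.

8

Odd-indexed and even-indexed terms follow separate rules.
Track A: 7, 21, 63, 189 — a geometric progression (common ratio 3).
Track B: 1, 2, 4 — powers 2^0, 2^1, 2^2, ….
Position 8 → track B, term 4 = 8.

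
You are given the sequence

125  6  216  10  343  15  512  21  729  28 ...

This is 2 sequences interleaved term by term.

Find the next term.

1000

Taking every 2nd term gives 2 separate tracks.
Stream A is 125, 216, 343, 512, 729, which is perfect cubes starting at 5³.
Stream B is 6, 10, 15, 21, 28, which is triangular numbers starting at T_3.
Position 11 falls in stream A as its term 6, giving 1000.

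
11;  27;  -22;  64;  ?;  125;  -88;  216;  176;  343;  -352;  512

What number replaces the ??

Odd-indexed and even-indexed terms follow separate rules.
Track A: 11, -22, ?, -88, 176, -352 — multiplying by -2 each time.
Track B: 27, 64, 125, 216, 343, 512 — the cubes 3³, 4³, 5³, ….
The gap is track A's term 3; the rule gives 44.

44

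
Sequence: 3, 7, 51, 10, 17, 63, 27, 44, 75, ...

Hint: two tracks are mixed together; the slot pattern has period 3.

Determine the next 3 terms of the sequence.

71, 115, 87

The slot pattern repeats as AAB (period 3), so there are 2 interleaved tracks.
Track A: 3, 7, 10, 17, 27, 44 — a Fibonacci-like recurrence a_n = a_{n-1} + a_{n-2}.
Track B: 51, 63, 75 — arithmetic, step +12.
Term 10 comes from track A (its 7th entry): 71.
Term 11 comes from track A (its 8th entry): 115.
Position 12 falls in track B as its term 4, giving 87.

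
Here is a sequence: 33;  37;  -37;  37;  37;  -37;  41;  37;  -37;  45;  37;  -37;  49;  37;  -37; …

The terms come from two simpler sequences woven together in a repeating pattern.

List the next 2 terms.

Reading positions in blocks of 3 reveals the pattern ABB — 2 tracks woven together.
Stream A = 33, 37, 41, 45, 49: arithmetic with common difference +4.
Stream B = 37, -37, 37, -37, 37, -37, 37, -37, 37, -37: alternating ±37.
The 16th slot belongs to stream A; its 6th term is 53.
Position 17 → stream B, term 11 = 37.

53, 37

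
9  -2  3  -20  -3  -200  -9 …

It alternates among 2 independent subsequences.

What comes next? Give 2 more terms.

Taking every 2nd term gives 2 separate tracks.
Track A is 9, 3, -3, -9, which is linear: a_n = 15 − 6·n.
Track B is -2, -20, -200, which is a geometric progression (common ratio 10).
The 8th slot belongs to track B; its 4th term is -2000.
Position 9 → track A, term 5 = -15.

-2000, -15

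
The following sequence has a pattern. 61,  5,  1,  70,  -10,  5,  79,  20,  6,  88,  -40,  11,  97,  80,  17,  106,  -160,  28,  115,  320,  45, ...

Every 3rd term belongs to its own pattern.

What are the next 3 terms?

124, -640, 73

Split by position mod 3: positions 1, 4, 7, … form one track, and each other residue class forms its own.
Track A is 61, 70, 79, 88, 97, 106, 115, which is linear: a_n = 52 + 9·n.
Track B is 5, -10, 20, -40, 80, -160, 320, which is multiplying by -2 each time.
Track C is 1, 5, 6, 11, 17, 28, 45, which is each term equals the sum of the previous two.
The 22nd slot belongs to track A; its 8th term is 124.
Term 23 comes from track B (its 8th entry): -640.
Position 24 → track C, term 8 = 73.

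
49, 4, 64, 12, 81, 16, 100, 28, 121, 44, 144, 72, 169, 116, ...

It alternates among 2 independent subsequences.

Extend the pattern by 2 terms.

Odd-indexed and even-indexed terms follow separate rules.
Track A = 49, 64, 81, 100, 121, 144, 169: perfect squares starting at 7².
Track B = 4, 12, 16, 28, 44, 72, 116: each term equals the sum of the previous two.
Position 15 → track A, term 8 = 196.
Position 16 → track B, term 8 = 188.

196, 188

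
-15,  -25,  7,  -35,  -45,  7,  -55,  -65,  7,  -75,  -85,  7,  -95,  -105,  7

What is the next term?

-115

Reading positions in blocks of 3 reveals the pattern AAB — 2 tracks woven together.
Track A: -15, -25, -35, -45, -55, -65, -75, -85, -95, -105. Arithmetic with common difference −10.
Track B: 7, 7, 7, 7, 7. The constant sequence 7.
Term 16 comes from track A (its 11th entry): -115.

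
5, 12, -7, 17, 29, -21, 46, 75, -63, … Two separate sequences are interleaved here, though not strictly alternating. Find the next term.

Positions follow the repeating pattern AAB; grouping by letter gives 2 tracks.
Track A: 5, 12, 17, 29, 46, 75 (each term equals the sum of the previous two).
Track B: -7, -21, -63 (a geometric progression (common ratio 3)).
Term 10 comes from track A (its 7th entry): 121.

121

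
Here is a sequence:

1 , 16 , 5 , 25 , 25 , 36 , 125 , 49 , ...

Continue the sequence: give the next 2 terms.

625, 64

The terms cycle through 2 interleaved subsequences.
Track A = 1, 5, 25, 125: successive powers of 5.
Track B = 16, 25, 36, 49: consecutive squares n² from n = 4.
The 9th slot belongs to track A; its 5th term is 625.
Position 10 falls in track B as its term 5, giving 64.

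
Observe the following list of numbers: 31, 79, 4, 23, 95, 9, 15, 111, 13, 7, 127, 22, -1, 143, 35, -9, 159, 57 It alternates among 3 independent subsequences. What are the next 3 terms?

Split by position mod 3: positions 1, 4, 7, … form one track, and each other residue class forms its own.
Track A is 31, 23, 15, 7, -1, -9, which is arithmetic with common difference −8.
Track B is 79, 95, 111, 127, 143, 159, which is arithmetic, step +16.
Track C is 4, 9, 13, 22, 35, 57, which is Fibonacci-style (each term is the sum of the two before it).
The 19th slot belongs to track A; its 7th term is -17.
Position 20 → track B, term 7 = 175.
Position 21 falls in track C as its term 7, giving 92.

-17, 175, 92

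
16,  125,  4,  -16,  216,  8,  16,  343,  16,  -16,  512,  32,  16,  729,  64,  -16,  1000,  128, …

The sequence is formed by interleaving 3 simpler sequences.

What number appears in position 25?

The terms cycle through 3 interleaved subsequences.
Subsequence A: 16, -16, 16, -16, 16, -16. Alternating ±16.
Subsequence B: 125, 216, 343, 512, 729, 1000. Consecutive cubes n³ from n = 5.
Subsequence C: 4, 8, 16, 32, 64, 128. Successive powers of 2.
The 25th slot belongs to subsequence A; its 9th term is 16.

16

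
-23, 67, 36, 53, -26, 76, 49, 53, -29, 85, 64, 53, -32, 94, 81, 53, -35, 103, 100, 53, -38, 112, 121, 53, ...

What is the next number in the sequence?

Taking every 4th term gives 4 separate tracks.
Subsequence A: -23, -26, -29, -32, -35, -38. Subtracting 3 each time.
Subsequence B: 67, 76, 85, 94, 103, 112. Arithmetic, step +9.
Subsequence C: 36, 49, 64, 81, 100, 121. Consecutive squares n² from n = 6.
Subsequence D: 53, 53, 53, 53, 53, 53. Constant 53.
Position 25 → subsequence A, term 7 = -41.

-41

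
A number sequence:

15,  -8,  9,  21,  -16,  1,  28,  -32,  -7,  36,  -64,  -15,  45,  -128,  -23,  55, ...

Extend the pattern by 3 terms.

-256, -31, 66

Split by position mod 3: positions 1, 4, 7, … form one track, and each other residue class forms its own.
Track A: 15, 21, 28, 36, 45, 55 (triangular numbers starting at T_5).
Track B: -8, -16, -32, -64, -128 (geometric with ratio 2).
Track C: 9, 1, -7, -15, -23 (linear: a_n = 17 − 8·n).
Position 17 falls in track B as its term 6, giving -256.
Position 18 → track C, term 6 = -31.
Term 19 comes from track A (its 7th entry): 66.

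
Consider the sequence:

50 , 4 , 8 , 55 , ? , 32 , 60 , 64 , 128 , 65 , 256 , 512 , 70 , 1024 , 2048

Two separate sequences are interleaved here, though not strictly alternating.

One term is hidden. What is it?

Positions follow the repeating pattern ABB; grouping by letter gives 2 tracks.
Track A is 50, 55, 60, 65, 70, which is adding 5 each time.
Track B is 4, 8, ?, 32, 64, 128, 256, 512, 1024, 2048, which is powers of 2.
Track B's pattern makes the blank 16.

16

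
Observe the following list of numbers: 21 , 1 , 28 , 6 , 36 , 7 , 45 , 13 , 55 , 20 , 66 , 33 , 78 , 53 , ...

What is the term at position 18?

139

Positions 1, 3, 5, … form one subsequence and positions 2, 4, 6, … form another.
Track A: 21, 28, 36, 45, 55, 66, 78 (the triangular numbers T_6, T_7, …).
Track B: 1, 6, 7, 13, 20, 33, 53 (a Fibonacci-like recurrence a_n = a_{n-1} + a_{n-2}).
Position 18 falls in track B as its term 9, giving 139.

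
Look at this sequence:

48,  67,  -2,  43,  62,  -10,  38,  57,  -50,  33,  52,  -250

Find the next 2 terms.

Taking every 3rd term gives 3 separate tracks.
Subsequence A: 48, 43, 38, 33 (linear: a_n = 53 − 5·n).
Subsequence B: 67, 62, 57, 52 (arithmetic with common difference −5).
Subsequence C: -2, -10, -50, -250 (geometric, ×5 each step).
Term 13 comes from subsequence A (its 5th entry): 28.
The 14th slot belongs to subsequence B; its 5th term is 47.

28, 47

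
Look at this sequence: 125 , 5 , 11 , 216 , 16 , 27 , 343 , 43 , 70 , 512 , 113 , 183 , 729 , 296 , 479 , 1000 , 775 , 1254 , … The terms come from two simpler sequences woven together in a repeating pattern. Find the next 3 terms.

1331, 2029, 3283

Reading positions in blocks of 3 reveals the pattern ABB — 2 tracks woven together.
Subsequence A: 125, 216, 343, 512, 729, 1000 — perfect cubes starting at 5³.
Subsequence B: 5, 11, 16, 27, 43, 70, 113, 183, 296, 479, 775, 1254 — each term equals the sum of the previous two.
Position 19 falls in subsequence A as its term 7, giving 1331.
The 20th slot belongs to subsequence B; its 13th term is 2029.
Term 21 comes from subsequence B (its 14th entry): 3283.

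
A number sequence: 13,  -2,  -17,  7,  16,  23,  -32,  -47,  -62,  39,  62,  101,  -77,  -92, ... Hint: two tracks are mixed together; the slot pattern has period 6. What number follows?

-107

The slot pattern repeats as AAABBB (period 6), so there are 2 interleaved tracks.
Track A: 13, -2, -17, -32, -47, -62, -77, -92 (linear: a_n = 28 − 15·n).
Track B: 7, 16, 23, 39, 62, 101 (each term equals the sum of the previous two).
Position 15 → track A, term 9 = -107.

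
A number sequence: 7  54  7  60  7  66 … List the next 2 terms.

The terms cycle through 2 interleaved subsequences.
Stream A: 7, 7, 7 — the constant sequence 7.
Stream B: 54, 60, 66 — arithmetic, step +6.
Position 7 → stream A, term 4 = 7.
The 8th slot belongs to stream B; its 4th term is 72.

7, 72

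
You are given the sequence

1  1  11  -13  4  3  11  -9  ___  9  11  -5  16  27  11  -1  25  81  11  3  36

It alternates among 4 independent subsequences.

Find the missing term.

Taking every 4th term gives 4 separate tracks.
Stream A = 1, 4, ?, 16, 25, 36: consecutive squares n² from n = 1.
Stream B = 1, 3, 9, 27, 81: powers 3^0, 3^1, 3^2, ….
Stream C = 11, 11, 11, 11, 11: always 11.
Stream D = -13, -9, -5, -1, 3: linear: a_n = -17 + 4·n.
Stream A's pattern makes the blank 9.

9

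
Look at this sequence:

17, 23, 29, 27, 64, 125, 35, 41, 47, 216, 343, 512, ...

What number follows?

Reading positions in blocks of 6 reveals the pattern AAABBB — 2 tracks woven together.
Stream A is 17, 23, 29, 35, 41, 47, which is arithmetic with common difference +6.
Stream B is 27, 64, 125, 216, 343, 512, which is consecutive cubes n³ from n = 3.
Term 13 comes from stream A (its 7th entry): 53.

53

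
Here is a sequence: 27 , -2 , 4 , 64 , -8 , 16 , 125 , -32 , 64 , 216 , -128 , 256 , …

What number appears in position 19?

729

Reading positions in blocks of 3 reveals the pattern ABB — 2 tracks woven together.
Track A is 27, 64, 125, 216, which is consecutive cubes n³ from n = 3.
Track B is -2, 4, -8, 16, -32, 64, -128, 256, which is multiplying by -2 each time.
The 19th slot belongs to track A; its 7th term is 729.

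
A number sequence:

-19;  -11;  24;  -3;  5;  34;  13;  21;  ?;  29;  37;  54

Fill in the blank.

44

Reading positions in blocks of 3 reveals the pattern AAB — 2 tracks woven together.
Track A: -19, -11, -3, 5, 13, 21, 29, 37. Arithmetic with common difference +8.
Track B: 24, 34, ?, 54. Adding 10 each time.
Track B's pattern makes the blank 44.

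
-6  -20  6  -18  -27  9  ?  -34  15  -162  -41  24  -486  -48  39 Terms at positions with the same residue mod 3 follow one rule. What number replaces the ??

Split by position mod 3: positions 1, 4, 7, … form one track, and each other residue class forms its own.
Track A = -6, -18, ?, -162, -486: multiplying by 3 each time.
Track B = -20, -27, -34, -41, -48: subtracting 7 each time.
Track C = 6, 9, 15, 24, 39: Fibonacci-style (each term is the sum of the two before it).
So the missing entry in track A is -54.

-54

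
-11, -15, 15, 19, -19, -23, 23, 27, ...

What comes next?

Positions follow the repeating pattern AABB; grouping by letter gives 2 tracks.
Track A: -11, -15, -19, -23. Arithmetic with common difference −4.
Track B: 15, 19, 23, 27. Adding 4 each time.
Position 9 → track A, term 5 = -27.

-27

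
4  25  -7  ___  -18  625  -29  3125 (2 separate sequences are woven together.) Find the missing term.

Positions 1, 3, 5, … form one subsequence and positions 2, 4, 6, … form another.
Track A is 4, -7, -18, -29, which is subtracting 11 each time.
Track B is 25, ?, 625, 3125, which is successive powers of 5.
Filling track B at index 2 by its rule yields 125.

125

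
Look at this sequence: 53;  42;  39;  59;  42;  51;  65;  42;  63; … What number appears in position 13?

77

Taking every 3rd term gives 3 separate tracks.
Subsequence A is 53, 59, 65, which is linear: a_n = 47 + 6·n.
Subsequence B is 42, 42, 42, which is the constant sequence 42.
Subsequence C is 39, 51, 63, which is adding 12 each time.
Position 13 falls in subsequence A as its term 5, giving 77.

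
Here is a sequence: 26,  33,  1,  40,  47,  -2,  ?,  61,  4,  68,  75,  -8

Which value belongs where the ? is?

Positions follow the repeating pattern AAB; grouping by letter gives 2 tracks.
Track A: 26, 33, 40, 47, ?, 61, 68, 75 (arithmetic with common difference +7).
Track B: 1, -2, 4, -8 (a geometric progression (common ratio -2)).
So the missing entry in track A is 54.

54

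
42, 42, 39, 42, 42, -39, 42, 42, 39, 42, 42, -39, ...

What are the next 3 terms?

42, 42, 39

The slot pattern repeats as AAB (period 3), so there are 2 interleaved tracks.
Subsequence A: 42, 42, 42, 42, 42, 42, 42, 42 — the constant sequence 42.
Subsequence B: 39, -39, 39, -39 — alternating ±39.
Position 13 falls in subsequence A as its term 9, giving 42.
Position 14 → subsequence A, term 10 = 42.
Term 15 comes from subsequence B (its 5th entry): 39.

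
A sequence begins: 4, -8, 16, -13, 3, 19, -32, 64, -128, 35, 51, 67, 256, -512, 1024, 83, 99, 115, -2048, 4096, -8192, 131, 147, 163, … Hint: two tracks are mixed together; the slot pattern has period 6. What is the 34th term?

227

The slot pattern repeats as AAABBB (period 6), so there are 2 interleaved tracks.
Stream A is 4, -8, 16, -32, 64, -128, 256, -512, 1024, -2048, 4096, -8192, which is geometric, ×-2 each step.
Stream B is -13, 3, 19, 35, 51, 67, 83, 99, 115, 131, 147, 163, which is arithmetic, step +16.
Position 34 → stream B, term 16 = 227.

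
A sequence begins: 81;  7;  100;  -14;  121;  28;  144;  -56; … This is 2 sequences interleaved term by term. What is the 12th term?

-224

The terms cycle through 2 interleaved subsequences.
Subsequence A = 81, 100, 121, 144: consecutive squares n² from n = 9.
Subsequence B = 7, -14, 28, -56: geometric with ratio -2.
Position 12 falls in subsequence B as its term 6, giving -224.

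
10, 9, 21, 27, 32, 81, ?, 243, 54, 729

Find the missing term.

The terms cycle through 2 interleaved subsequences.
Subsequence A: 10, 21, 32, ?, 54. Adding 11 each time.
Subsequence B: 9, 27, 81, 243, 729. Multiplying by 3 each time.
The gap is subsequence A's term 4; the rule gives 43.

43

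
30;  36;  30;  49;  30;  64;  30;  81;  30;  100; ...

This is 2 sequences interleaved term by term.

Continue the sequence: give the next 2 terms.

Taking every 2nd term gives 2 separate tracks.
Stream A: 30, 30, 30, 30, 30 — the constant sequence 30.
Stream B: 36, 49, 64, 81, 100 — consecutive squares n² from n = 6.
The 11th slot belongs to stream A; its 6th term is 30.
Position 12 falls in stream B as its term 6, giving 121.

30, 121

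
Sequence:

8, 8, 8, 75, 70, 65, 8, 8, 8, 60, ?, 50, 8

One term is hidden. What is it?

55

Positions follow the repeating pattern AAABBB; grouping by letter gives 2 tracks.
Track A = 8, 8, 8, 8, 8, 8, 8: constant 8.
Track B = 75, 70, 65, 60, ?, 50: arithmetic with common difference −5.
So the missing entry in track B is 55.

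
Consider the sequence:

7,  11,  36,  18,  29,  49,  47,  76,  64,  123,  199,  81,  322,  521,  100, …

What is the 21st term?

144

The slot pattern repeats as AAB (period 3), so there are 2 interleaved tracks.
Track A: 7, 11, 18, 29, 47, 76, 123, 199, 322, 521 (each term equals the sum of the previous two).
Track B: 36, 49, 64, 81, 100 (consecutive squares n² from n = 6).
The 21st slot belongs to track B; its 7th term is 144.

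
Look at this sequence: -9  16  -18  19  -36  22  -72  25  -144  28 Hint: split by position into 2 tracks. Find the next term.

-288

The terms cycle through 2 interleaved subsequences.
Subsequence A: -9, -18, -36, -72, -144 — geometric, ×2 each step.
Subsequence B: 16, 19, 22, 25, 28 — adding 3 each time.
Position 11 → subsequence A, term 6 = -288.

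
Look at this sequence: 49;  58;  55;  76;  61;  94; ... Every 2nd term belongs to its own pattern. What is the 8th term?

112

Odd-indexed and even-indexed terms follow separate rules.
Track A is 49, 55, 61, which is arithmetic with common difference +6.
Track B is 58, 76, 94, which is linear: a_n = 40 + 18·n.
Position 8 → track B, term 4 = 112.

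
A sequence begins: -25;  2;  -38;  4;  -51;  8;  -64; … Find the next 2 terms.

16, -77

Odd-indexed and even-indexed terms follow separate rules.
Subsequence A is -25, -38, -51, -64, which is arithmetic, step −13.
Subsequence B is 2, 4, 8, which is successive powers of 2.
The 8th slot belongs to subsequence B; its 4th term is 16.
Term 9 comes from subsequence A (its 5th entry): -77.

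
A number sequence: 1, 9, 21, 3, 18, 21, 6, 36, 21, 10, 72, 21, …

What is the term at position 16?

21

The terms cycle through 3 interleaved subsequences.
Track A: 1, 3, 6, 10 (the triangular numbers T_1, T_2, …).
Track B: 9, 18, 36, 72 (geometric, ×2 each step).
Track C: 21, 21, 21, 21 (constant 21).
Term 16 comes from track A (its 6th entry): 21.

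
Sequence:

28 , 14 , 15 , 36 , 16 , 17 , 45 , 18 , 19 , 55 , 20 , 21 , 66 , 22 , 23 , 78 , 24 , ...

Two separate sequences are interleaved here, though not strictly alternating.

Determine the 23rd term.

28

The slot pattern repeats as ABB (period 3), so there are 2 interleaved tracks.
Stream A is 28, 36, 45, 55, 66, 78, which is the triangular numbers T_7, T_8, ….
Stream B is 14, 15, 16, 17, 18, 19, 20, 21, 22, 23, 24, which is arithmetic with common difference +1.
Position 23 → stream B, term 15 = 28.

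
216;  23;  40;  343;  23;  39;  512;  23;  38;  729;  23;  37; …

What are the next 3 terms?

1000, 23, 36

Taking every 3rd term gives 3 separate tracks.
Track A = 216, 343, 512, 729: perfect cubes starting at 6³.
Track B = 23, 23, 23, 23: constant 23.
Track C = 40, 39, 38, 37: arithmetic with common difference −1.
Term 13 comes from track A (its 5th entry): 1000.
The 14th slot belongs to track B; its 5th term is 23.
Term 15 comes from track C (its 5th entry): 36.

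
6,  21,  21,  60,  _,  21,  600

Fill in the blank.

21

The slot pattern repeats as ABB (period 3), so there are 2 interleaved tracks.
Subsequence A = 6, 60, 600: geometric with ratio 10.
Subsequence B = 21, 21, ?, 21: the constant sequence 21.
Subsequence B's pattern makes the blank 21.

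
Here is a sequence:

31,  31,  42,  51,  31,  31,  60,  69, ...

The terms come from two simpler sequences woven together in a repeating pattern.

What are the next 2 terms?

The slot pattern repeats as AABB (period 4), so there are 2 interleaved tracks.
Track A: 31, 31, 31, 31 (always 31).
Track B: 42, 51, 60, 69 (linear: a_n = 33 + 9·n).
The 9th slot belongs to track A; its 5th term is 31.
Term 10 comes from track A (its 6th entry): 31.

31, 31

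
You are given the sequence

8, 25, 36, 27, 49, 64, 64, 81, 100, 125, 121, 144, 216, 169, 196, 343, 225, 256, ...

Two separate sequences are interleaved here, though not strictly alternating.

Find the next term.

512

The slot pattern repeats as ABB (period 3), so there are 2 interleaved tracks.
Subsequence A = 8, 27, 64, 125, 216, 343: perfect cubes starting at 2³.
Subsequence B = 25, 36, 49, 64, 81, 100, 121, 144, 169, 196, 225, 256: consecutive squares n² from n = 5.
Term 19 comes from subsequence A (its 7th entry): 512.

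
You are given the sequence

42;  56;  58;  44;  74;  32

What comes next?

Positions 1, 3, 5, … form one subsequence and positions 2, 4, 6, … form another.
Subsequence A: 42, 58, 74 (arithmetic, step +16).
Subsequence B: 56, 44, 32 (linear: a_n = 68 − 12·n).
Term 7 comes from subsequence A (its 4th entry): 90.

90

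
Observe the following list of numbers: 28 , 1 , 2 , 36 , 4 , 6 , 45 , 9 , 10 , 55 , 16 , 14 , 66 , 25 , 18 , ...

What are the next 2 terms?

Split by position mod 3: positions 1, 4, 7, … form one track, and each other residue class forms its own.
Track A = 28, 36, 45, 55, 66: triangular numbers starting at T_7.
Track B = 1, 4, 9, 16, 25: perfect squares starting at 1².
Track C = 2, 6, 10, 14, 18: arithmetic with common difference +4.
Position 16 falls in track A as its term 6, giving 78.
Position 17 falls in track B as its term 6, giving 36.

78, 36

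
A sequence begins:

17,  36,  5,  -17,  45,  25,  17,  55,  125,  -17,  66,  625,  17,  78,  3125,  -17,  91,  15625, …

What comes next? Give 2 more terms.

Split by position mod 3: positions 1, 4, 7, … form one track, and each other residue class forms its own.
Track A = 17, -17, 17, -17, 17, -17: alternating ±17.
Track B = 36, 45, 55, 66, 78, 91: the triangular numbers T_8, T_9, ….
Track C = 5, 25, 125, 625, 3125, 15625: successive powers of 5.
Position 19 falls in track A as its term 7, giving 17.
Position 20 falls in track B as its term 7, giving 105.

17, 105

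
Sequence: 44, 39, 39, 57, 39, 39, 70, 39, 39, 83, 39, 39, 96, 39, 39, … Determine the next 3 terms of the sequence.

Positions follow the repeating pattern ABB; grouping by letter gives 2 tracks.
Stream A = 44, 57, 70, 83, 96: arithmetic, step +13.
Stream B = 39, 39, 39, 39, 39, 39, 39, 39, 39, 39: always 39.
Position 16 → stream A, term 6 = 109.
Term 17 comes from stream B (its 11th entry): 39.
Position 18 falls in stream B as its term 12, giving 39.

109, 39, 39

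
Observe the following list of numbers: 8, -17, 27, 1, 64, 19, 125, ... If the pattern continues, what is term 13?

Split by position mod 2 into 2 tracks.
Stream A = 8, 27, 64, 125: consecutive cubes n³ from n = 2.
Stream B = -17, 1, 19: adding 18 each time.
Term 13 comes from stream A (its 7th entry): 512.

512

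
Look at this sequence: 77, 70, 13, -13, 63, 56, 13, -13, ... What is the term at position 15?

The slot pattern repeats as AABB (period 4), so there are 2 interleaved tracks.
Stream A is 77, 70, 63, 56, which is linear: a_n = 84 − 7·n.
Stream B is 13, -13, 13, -13, which is oscillating between 13 and -13.
Position 15 → stream B, term 7 = 13.

13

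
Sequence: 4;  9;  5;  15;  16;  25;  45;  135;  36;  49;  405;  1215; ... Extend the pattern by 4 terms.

The slot pattern repeats as AABB (period 4), so there are 2 interleaved tracks.
Track A: 4, 9, 16, 25, 36, 49 (perfect squares starting at 2²).
Track B: 5, 15, 45, 135, 405, 1215 (geometric with ratio 3).
The 13th slot belongs to track A; its 7th term is 64.
Position 14 falls in track A as its term 8, giving 81.
Position 15 → track B, term 7 = 3645.
Term 16 comes from track B (its 8th entry): 10935.

64, 81, 3645, 10935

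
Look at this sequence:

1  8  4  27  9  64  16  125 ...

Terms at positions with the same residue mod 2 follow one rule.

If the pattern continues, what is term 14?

The terms cycle through 2 interleaved subsequences.
Track A = 1, 4, 9, 16: the squares 1², 2², 3², ….
Track B = 8, 27, 64, 125: perfect cubes starting at 2³.
Position 14 falls in track B as its term 7, giving 512.

512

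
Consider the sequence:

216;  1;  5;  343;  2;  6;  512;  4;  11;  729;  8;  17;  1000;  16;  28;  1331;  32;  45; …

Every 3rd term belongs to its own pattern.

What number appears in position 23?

128

Read the sequence 3 terms at a time; column i is its own pattern.
Track A is 216, 343, 512, 729, 1000, 1331, which is the cubes 6³, 7³, 8³, ….
Track B is 1, 2, 4, 8, 16, 32, which is successive powers of 2.
Track C is 5, 6, 11, 17, 28, 45, which is each term equals the sum of the previous two.
Position 23 → track B, term 8 = 128.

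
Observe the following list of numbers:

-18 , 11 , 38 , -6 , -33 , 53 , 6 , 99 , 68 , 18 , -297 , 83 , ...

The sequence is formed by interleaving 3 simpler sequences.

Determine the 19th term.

The terms cycle through 3 interleaved subsequences.
Stream A: -18, -6, 6, 18. Arithmetic with common difference +12.
Stream B: 11, -33, 99, -297. Geometric with ratio -3.
Stream C: 38, 53, 68, 83. Linear: a_n = 23 + 15·n.
The 19th slot belongs to stream A; its 7th term is 54.

54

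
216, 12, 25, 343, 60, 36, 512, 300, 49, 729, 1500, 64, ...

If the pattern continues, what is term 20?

Read the sequence 3 terms at a time; column i is its own pattern.
Track A = 216, 343, 512, 729: perfect cubes starting at 6³.
Track B = 12, 60, 300, 1500: multiplying by 5 each time.
Track C = 25, 36, 49, 64: consecutive squares n² from n = 5.
Term 20 comes from track B (its 7th entry): 187500.

187500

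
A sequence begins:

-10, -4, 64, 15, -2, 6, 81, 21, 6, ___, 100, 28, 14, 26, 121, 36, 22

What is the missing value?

The terms cycle through 4 interleaved subsequences.
Stream A: -10, -2, 6, 14, 22 (arithmetic, step +8).
Stream B: -4, 6, ?, 26 (linear: a_n = -14 + 10·n).
Stream C: 64, 81, 100, 121 (consecutive squares n² from n = 8).
Stream D: 15, 21, 28, 36 (the triangular numbers T_5, T_6, …).
The gap is stream B's term 3; the rule gives 16.

16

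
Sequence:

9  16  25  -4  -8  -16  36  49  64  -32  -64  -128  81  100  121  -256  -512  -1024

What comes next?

Positions follow the repeating pattern AAABBB; grouping by letter gives 2 tracks.
Track A: 9, 16, 25, 36, 49, 64, 81, 100, 121 — perfect squares starting at 3².
Track B: -4, -8, -16, -32, -64, -128, -256, -512, -1024 — geometric with ratio 2.
The 19th slot belongs to track A; its 10th term is 144.

144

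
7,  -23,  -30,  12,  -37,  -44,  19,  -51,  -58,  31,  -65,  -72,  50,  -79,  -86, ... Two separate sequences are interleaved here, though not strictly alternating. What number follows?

81

Positions follow the repeating pattern ABB; grouping by letter gives 2 tracks.
Track A is 7, 12, 19, 31, 50, which is a Fibonacci-like recurrence a_n = a_{n-1} + a_{n-2}.
Track B is -23, -30, -37, -44, -51, -58, -65, -72, -79, -86, which is linear: a_n = -16 − 7·n.
The 16th slot belongs to track A; its 6th term is 81.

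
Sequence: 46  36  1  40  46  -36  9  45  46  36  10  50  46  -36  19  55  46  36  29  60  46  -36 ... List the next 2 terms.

48, 65

Read the sequence 4 terms at a time; column i is its own pattern.
Track A is 46, 46, 46, 46, 46, 46, which is constant 46.
Track B is 36, -36, 36, -36, 36, -36, which is the oscillation 36·(−1)^(n+1).
Track C is 1, 9, 10, 19, 29, which is each term equals the sum of the previous two.
Track D is 40, 45, 50, 55, 60, which is arithmetic, step +5.
The 23rd slot belongs to track C; its 6th term is 48.
Term 24 comes from track D (its 6th entry): 65.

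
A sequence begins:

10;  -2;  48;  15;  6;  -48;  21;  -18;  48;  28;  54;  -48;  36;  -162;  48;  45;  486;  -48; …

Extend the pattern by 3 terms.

55, -1458, 48

Split by position mod 3: positions 1, 4, 7, … form one track, and each other residue class forms its own.
Track A = 10, 15, 21, 28, 36, 45: triangular numbers starting at T_4.
Track B = -2, 6, -18, 54, -162, 486: a geometric progression (common ratio -3).
Track C = 48, -48, 48, -48, 48, -48: the oscillation 48·(−1)^(n+1).
Term 19 comes from track A (its 7th entry): 55.
The 20th slot belongs to track B; its 7th term is -1458.
The 21st slot belongs to track C; its 7th term is 48.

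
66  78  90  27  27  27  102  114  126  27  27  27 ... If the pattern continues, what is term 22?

27

The slot pattern repeats as AAABBB (period 6), so there are 2 interleaved tracks.
Track A is 66, 78, 90, 102, 114, 126, which is adding 12 each time.
Track B is 27, 27, 27, 27, 27, 27, which is constant 27.
Position 22 → track B, term 10 = 27.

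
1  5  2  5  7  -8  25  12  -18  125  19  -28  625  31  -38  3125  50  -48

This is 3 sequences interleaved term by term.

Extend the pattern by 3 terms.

15625, 81, -58

Split by position mod 3: positions 1, 4, 7, … form one track, and each other residue class forms its own.
Subsequence A: 1, 5, 25, 125, 625, 3125 — successive powers of 5.
Subsequence B: 5, 7, 12, 19, 31, 50 — Fibonacci-style (each term is the sum of the two before it).
Subsequence C: 2, -8, -18, -28, -38, -48 — linear: a_n = 12 − 10·n.
Position 19 falls in subsequence A as its term 7, giving 15625.
Position 20 falls in subsequence B as its term 7, giving 81.
Position 21 falls in subsequence C as its term 7, giving -58.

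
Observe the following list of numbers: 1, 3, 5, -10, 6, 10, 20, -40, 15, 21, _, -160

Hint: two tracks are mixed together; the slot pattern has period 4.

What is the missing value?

80

Positions follow the repeating pattern AABB; grouping by letter gives 2 tracks.
Track A = 1, 3, 6, 10, 15, 21: the triangular numbers T_1, T_2, ….
Track B = 5, -10, 20, -40, ?, -160: a geometric progression (common ratio -2).
Track B's pattern makes the blank 80.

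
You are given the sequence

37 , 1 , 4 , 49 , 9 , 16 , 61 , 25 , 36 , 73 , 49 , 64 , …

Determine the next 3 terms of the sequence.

Reading positions in blocks of 3 reveals the pattern ABB — 2 tracks woven together.
Stream A: 37, 49, 61, 73 — arithmetic with common difference +12.
Stream B: 1, 4, 9, 16, 25, 36, 49, 64 — the squares 1², 2², 3², ….
Position 13 falls in stream A as its term 5, giving 85.
The 14th slot belongs to stream B; its 9th term is 81.
Position 15 falls in stream B as its term 10, giving 100.

85, 81, 100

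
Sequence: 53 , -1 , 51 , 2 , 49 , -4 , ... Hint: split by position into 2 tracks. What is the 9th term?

45

The terms cycle through 2 interleaved subsequences.
Track A: 53, 51, 49 — linear: a_n = 55 − 2·n.
Track B: -1, 2, -4 — multiplying by -2 each time.
Term 9 comes from track A (its 5th entry): 45.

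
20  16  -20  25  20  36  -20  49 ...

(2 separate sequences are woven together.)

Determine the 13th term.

Taking every 2nd term gives 2 separate tracks.
Track A: 20, -20, 20, -20 (oscillating between 20 and -20).
Track B: 16, 25, 36, 49 (the squares 4², 5², 6², …).
Position 13 falls in track A as its term 7, giving 20.

20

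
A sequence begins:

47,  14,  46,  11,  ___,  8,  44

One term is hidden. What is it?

The terms cycle through 2 interleaved subsequences.
Stream A: 47, 46, ?, 44. Arithmetic with common difference −1.
Stream B: 14, 11, 8. Subtracting 3 each time.
Filling stream A at index 3 by its rule yields 45.

45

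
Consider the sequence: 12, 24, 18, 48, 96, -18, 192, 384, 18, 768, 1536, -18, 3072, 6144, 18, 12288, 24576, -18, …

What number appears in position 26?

1572864

Positions follow the repeating pattern AAB; grouping by letter gives 2 tracks.
Track A: 12, 24, 48, 96, 192, 384, 768, 1536, 3072, 6144, 12288, 24576 (multiplying by 2 each time).
Track B: 18, -18, 18, -18, 18, -18 (the oscillation 18·(−1)^(n+1)).
Position 26 → track A, term 18 = 1572864.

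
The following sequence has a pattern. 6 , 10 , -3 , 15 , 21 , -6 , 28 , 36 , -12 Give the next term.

45

Reading positions in blocks of 3 reveals the pattern AAB — 2 tracks woven together.
Stream A: 6, 10, 15, 21, 28, 36. Triangular numbers n(n+1)/2 for n = 3, 4, ….
Stream B: -3, -6, -12. Geometric with ratio 2.
The 10th slot belongs to stream A; its 7th term is 45.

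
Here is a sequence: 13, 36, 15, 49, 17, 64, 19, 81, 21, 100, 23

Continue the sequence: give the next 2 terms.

The terms cycle through 2 interleaved subsequences.
Stream A: 13, 15, 17, 19, 21, 23. Adding 2 each time.
Stream B: 36, 49, 64, 81, 100. Perfect squares starting at 6².
The 12th slot belongs to stream B; its 6th term is 121.
Position 13 falls in stream A as its term 7, giving 25.

121, 25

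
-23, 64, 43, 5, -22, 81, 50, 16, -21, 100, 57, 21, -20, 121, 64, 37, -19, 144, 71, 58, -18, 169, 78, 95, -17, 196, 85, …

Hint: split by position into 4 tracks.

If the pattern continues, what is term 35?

99

Taking every 4th term gives 4 separate tracks.
Subsequence A: -23, -22, -21, -20, -19, -18, -17 (linear: a_n = -24 + n).
Subsequence B: 64, 81, 100, 121, 144, 169, 196 (consecutive squares n² from n = 8).
Subsequence C: 43, 50, 57, 64, 71, 78, 85 (arithmetic, step +7).
Subsequence D: 5, 16, 21, 37, 58, 95 (each term equals the sum of the previous two).
The 35th slot belongs to subsequence C; its 9th term is 99.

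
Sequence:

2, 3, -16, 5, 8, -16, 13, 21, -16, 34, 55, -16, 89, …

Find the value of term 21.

The slot pattern repeats as AAB (period 3), so there are 2 interleaved tracks.
Subsequence A: 2, 3, 5, 8, 13, 21, 34, 55, 89. Fibonacci-style (each term is the sum of the two before it).
Subsequence B: -16, -16, -16, -16. Always -16.
Term 21 comes from subsequence B (its 7th entry): -16.

-16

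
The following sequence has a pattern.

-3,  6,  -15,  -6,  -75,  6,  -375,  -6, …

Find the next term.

-1875

Taking every 2nd term gives 2 separate tracks.
Subsequence A: -3, -15, -75, -375. Multiplying by 5 each time.
Subsequence B: 6, -6, 6, -6. Alternating ±6.
Term 9 comes from subsequence A (its 5th entry): -1875.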